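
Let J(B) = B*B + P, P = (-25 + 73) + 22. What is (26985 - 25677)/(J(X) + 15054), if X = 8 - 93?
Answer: 1308/22349 ≈ 0.058526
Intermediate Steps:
X = -85
P = 70 (P = 48 + 22 = 70)
J(B) = 70 + B² (J(B) = B*B + 70 = B² + 70 = 70 + B²)
(26985 - 25677)/(J(X) + 15054) = (26985 - 25677)/((70 + (-85)²) + 15054) = 1308/((70 + 7225) + 15054) = 1308/(7295 + 15054) = 1308/22349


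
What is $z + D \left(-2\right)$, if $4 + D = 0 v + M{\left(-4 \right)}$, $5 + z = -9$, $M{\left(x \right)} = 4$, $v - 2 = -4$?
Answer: $-14$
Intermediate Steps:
$v = -2$ ($v = 2 - 4 = -2$)
$z = -14$ ($z = -5 - 9 = -14$)
$D = 0$ ($D = -4 + \left(0 \left(-2\right) + 4\right) = -4 + \left(0 + 4\right) = -4 + 4 = 0$)
$z + D \left(-2\right) = -14 + 0 \left(-2\right) = -14 + 0 = -14$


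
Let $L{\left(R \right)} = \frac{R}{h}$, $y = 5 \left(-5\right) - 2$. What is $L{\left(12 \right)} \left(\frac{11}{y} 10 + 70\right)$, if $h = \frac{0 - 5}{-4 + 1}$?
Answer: $\frac{1424}{3} \approx 474.67$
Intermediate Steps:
$y = -27$ ($y = -25 - 2 = -27$)
$h = \frac{5}{3}$ ($h = - \frac{5}{-3} = \left(-5\right) \left(- \frac{1}{3}\right) = \frac{5}{3} \approx 1.6667$)
$L{\left(R \right)} = \frac{3 R}{5}$ ($L{\left(R \right)} = \frac{R}{\frac{5}{3}} = R \frac{3}{5} = \frac{3 R}{5}$)
$L{\left(12 \right)} \left(\frac{11}{y} 10 + 70\right) = \frac{3}{5} \cdot 12 \left(\frac{11}{-27} \cdot 10 + 70\right) = \frac{36 \left(11 \left(- \frac{1}{27}\right) 10 + 70\right)}{5} = \frac{36 \left(\left(- \frac{11}{27}\right) 10 + 70\right)}{5} = \frac{36 \left(- \frac{110}{27} + 70\right)}{5} = \frac{36}{5} \cdot \frac{1780}{27} = \frac{1424}{3}$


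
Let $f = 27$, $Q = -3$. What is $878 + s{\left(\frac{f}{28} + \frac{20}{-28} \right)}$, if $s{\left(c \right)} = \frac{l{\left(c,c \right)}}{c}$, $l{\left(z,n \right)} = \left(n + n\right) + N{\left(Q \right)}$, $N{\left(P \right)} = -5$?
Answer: $860$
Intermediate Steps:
$l{\left(z,n \right)} = -5 + 2 n$ ($l{\left(z,n \right)} = \left(n + n\right) - 5 = 2 n - 5 = -5 + 2 n$)
$s{\left(c \right)} = \frac{-5 + 2 c}{c}$
$878 + s{\left(\frac{f}{28} + \frac{20}{-28} \right)} = 878 + \left(2 - \frac{5}{\frac{27}{28} + \frac{20}{-28}}\right) = 878 + \left(2 - \frac{5}{27 \cdot \frac{1}{28} + 20 \left(- \frac{1}{28}\right)}\right) = 878 + \left(2 - \frac{5}{\frac{27}{28} - \frac{5}{7}}\right) = 878 + \left(2 - 5 \frac{1}{\frac{1}{4}}\right) = 878 + \left(2 - 20\right) = 878 - 18 = 860$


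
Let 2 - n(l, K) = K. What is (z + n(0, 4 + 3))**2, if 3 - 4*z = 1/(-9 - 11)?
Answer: 114921/6400 ≈ 17.956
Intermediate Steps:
n(l, K) = 2 - K
z = 61/80 (z = 3/4 - 1/(4*(-9 - 11)) = 3/4 - 1/4/(-20) = 3/4 - 1/4*(-1/20) = 3/4 + 1/80 = 61/80 ≈ 0.76250)
(z + n(0, 4 + 3))**2 = (61/80 + (2 - (4 + 3)))**2 = (61/80 + (2 - 1*7))**2 = (61/80 + (2 - 7))**2 = (61/80 - 5)**2 = (-339/80)**2 = 114921/6400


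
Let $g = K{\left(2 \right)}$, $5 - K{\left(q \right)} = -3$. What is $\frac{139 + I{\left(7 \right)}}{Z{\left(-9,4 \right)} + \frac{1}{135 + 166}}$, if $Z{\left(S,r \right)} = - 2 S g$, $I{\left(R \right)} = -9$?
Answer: $\frac{7826}{8669} \approx 0.90276$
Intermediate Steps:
$K{\left(q \right)} = 8$ ($K{\left(q \right)} = 5 - -3 = 5 + 3 = 8$)
$g = 8$
$Z{\left(S,r \right)} = - 16 S$ ($Z{\left(S,r \right)} = - 2 S 8 = - 16 S$)
$\frac{139 + I{\left(7 \right)}}{Z{\left(-9,4 \right)} + \frac{1}{135 + 166}} = \frac{139 - 9}{\left(-16\right) \left(-9\right) + \frac{1}{135 + 166}} = \frac{130}{144 + \frac{1}{301}} = \frac{130}{\frac{43345}{301}} = 130 \cdot \frac{301}{43345} = \frac{7826}{8669}$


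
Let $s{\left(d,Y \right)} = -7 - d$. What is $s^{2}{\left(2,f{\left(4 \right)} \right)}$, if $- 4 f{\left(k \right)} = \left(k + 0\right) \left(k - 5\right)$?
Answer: $81$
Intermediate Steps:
$f{\left(k \right)} = - \frac{k \left(-5 + k\right)}{4}$ ($f{\left(k \right)} = - \frac{\left(k + 0\right) \left(k - 5\right)}{4} = - \frac{k \left(-5 + k\right)}{4}$)
$s^{2}{\left(2,f{\left(4 \right)} \right)} = \left(-7 - 2\right)^{2} = \left(-9\right)^{2} = 81$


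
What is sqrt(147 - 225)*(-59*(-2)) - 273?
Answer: -273 + 118*I*sqrt(78) ≈ -273.0 + 1042.1*I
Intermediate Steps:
sqrt(147 - 225)*(-59*(-2)) - 273 = sqrt(-78)*118 - 273 = (I*sqrt(78))*118 - 273 = 118*I*sqrt(78) - 273 = -273 + 118*I*sqrt(78)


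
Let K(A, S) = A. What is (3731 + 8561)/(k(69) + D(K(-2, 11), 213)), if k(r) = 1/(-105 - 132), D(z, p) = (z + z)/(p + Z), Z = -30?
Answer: -177705444/377 ≈ -4.7137e+5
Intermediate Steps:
D(z, p) = 2*z/(-30 + p) (D(z, p) = (z + z)/(p - 30) = (2*z)/(-30 + p) = 2*z/(-30 + p))
k(r) = -1/237 (k(r) = 1/(-237) = -1/237)
(3731 + 8561)/(k(69) + D(K(-2, 11), 213)) = (3731 + 8561)/(-1/237 + 2*(-2)/(-30 + 213)) = 12292/(-1/237 + 2*(-2)/183) = 12292/(-1/237 + 2*(-2)*(1/183)) = 12292/(-1/237 - 4/183) = 12292/(-377/14457) = 12292*(-14457/377) = -177705444/377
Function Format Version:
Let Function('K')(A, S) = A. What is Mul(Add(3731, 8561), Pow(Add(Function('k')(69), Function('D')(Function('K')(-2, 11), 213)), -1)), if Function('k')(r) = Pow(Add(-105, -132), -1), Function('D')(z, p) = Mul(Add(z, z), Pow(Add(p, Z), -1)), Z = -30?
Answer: Rational(-177705444, 377) ≈ -4.7137e+5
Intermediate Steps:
Function('D')(z, p) = Mul(2, z, Pow(Add(-30, p), -1)) (Function('D')(z, p) = Mul(Add(z, z), Pow(Add(p, -30), -1)) = Mul(Mul(2, z), Pow(Add(-30, p), -1)) = Mul(2, z, Pow(Add(-30, p), -1)))
Function('k')(r) = Rational(-1, 237) (Function('k')(r) = Pow(-237, -1) = Rational(-1, 237))
Mul(Add(3731, 8561), Pow(Add(Function('k')(69), Function('D')(Function('K')(-2, 11), 213)), -1)) = Mul(Add(3731, 8561), Pow(Add(Rational(-1, 237), Mul(2, -2, Pow(Add(-30, 213), -1))), -1)) = Mul(12292, Pow(Add(Rational(-1, 237), Mul(2, -2, Pow(183, -1))), -1)) = Mul(12292, Pow(Add(Rational(-1, 237), Mul(2, -2, Rational(1, 183))), -1)) = Mul(12292, Pow(Add(Rational(-1, 237), Rational(-4, 183)), -1)) = Mul(12292, Pow(Rational(-377, 14457), -1)) = Mul(12292, Rational(-14457, 377)) = Rational(-177705444, 377)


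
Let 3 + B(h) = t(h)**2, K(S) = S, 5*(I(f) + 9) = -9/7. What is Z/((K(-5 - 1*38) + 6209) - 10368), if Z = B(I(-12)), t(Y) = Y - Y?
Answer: 3/4202 ≈ 0.00071395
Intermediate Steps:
t(Y) = 0
I(f) = -324/35 (I(f) = -9 + (-9/7)/5 = -9 + (-9*1/7)/5 = -9 + (1/5)*(-9/7) = -9 - 9/35 = -324/35)
B(h) = -3 (B(h) = -3 + 0**2 = -3 + 0 = -3)
Z = -3
Z/((K(-5 - 1*38) + 6209) - 10368) = -3/(((-5 - 1*38) + 6209) - 10368) = -3/(((-5 - 38) + 6209) - 10368) = -3/((-43 + 6209) - 10368) = -3/(6166 - 10368) = -3/(-4202) = -3*(-1/4202) = 3/4202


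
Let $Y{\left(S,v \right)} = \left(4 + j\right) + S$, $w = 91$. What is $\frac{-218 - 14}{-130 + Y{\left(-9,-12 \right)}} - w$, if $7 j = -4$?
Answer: $- \frac{84735}{949} \approx -89.289$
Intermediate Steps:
$j = - \frac{4}{7}$ ($j = \frac{1}{7} \left(-4\right) = - \frac{4}{7} \approx -0.57143$)
$Y{\left(S,v \right)} = \frac{24}{7} + S$ ($Y{\left(S,v \right)} = \left(4 - \frac{4}{7}\right) + S = \frac{24}{7} + S$)
$\frac{-218 - 14}{-130 + Y{\left(-9,-12 \right)}} - w = \frac{-218 - 14}{-130 + \left(\frac{24}{7} - 9\right)} - 91 = - \frac{232}{-130 - \frac{39}{7}} - 91 = - \frac{232}{- \frac{949}{7}} - 91 = \left(-232\right) \left(- \frac{7}{949}\right) - 91 = \frac{1624}{949} - 91 = - \frac{84735}{949}$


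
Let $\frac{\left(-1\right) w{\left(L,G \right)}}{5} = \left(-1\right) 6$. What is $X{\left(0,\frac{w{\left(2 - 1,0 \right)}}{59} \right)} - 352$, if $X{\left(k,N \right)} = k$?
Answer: $-352$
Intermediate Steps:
$w{\left(L,G \right)} = 30$ ($w{\left(L,G \right)} = - 5 \left(\left(-1\right) 6\right) = \left(-5\right) \left(-6\right) = 30$)
$X{\left(0,\frac{w{\left(2 - 1,0 \right)}}{59} \right)} - 352 = 0 - 352 = -352$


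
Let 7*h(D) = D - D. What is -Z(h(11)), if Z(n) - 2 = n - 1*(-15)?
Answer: -17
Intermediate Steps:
h(D) = 0 (h(D) = (D - D)/7 = (1/7)*0 = 0)
Z(n) = 17 + n (Z(n) = 2 + (n - 1*(-15)) = 2 + (n + 15) = 2 + (15 + n) = 17 + n)
-Z(h(11)) = -(17 + 0) = -1*17 = -17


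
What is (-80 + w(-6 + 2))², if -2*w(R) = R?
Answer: 6084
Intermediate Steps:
w(R) = -R/2
(-80 + w(-6 + 2))² = (-80 - (-6 + 2)/2)² = (-80 - ½*(-4))² = (-80 + 2)² = (-78)² = 6084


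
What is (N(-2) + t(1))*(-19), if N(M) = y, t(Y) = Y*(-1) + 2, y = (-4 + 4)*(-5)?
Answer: -19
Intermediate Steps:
y = 0 (y = 0*(-5) = 0)
t(Y) = 2 - Y (t(Y) = -Y + 2 = 2 - Y)
N(M) = 0
(N(-2) + t(1))*(-19) = (0 + (2 - 1*1))*(-19) = (0 + (2 - 1))*(-19) = (0 + 1)*(-19) = 1*(-19) = -19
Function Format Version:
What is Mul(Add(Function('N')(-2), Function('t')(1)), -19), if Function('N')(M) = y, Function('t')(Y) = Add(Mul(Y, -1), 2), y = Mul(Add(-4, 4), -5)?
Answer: -19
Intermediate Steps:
y = 0 (y = Mul(0, -5) = 0)
Function('t')(Y) = Add(2, Mul(-1, Y)) (Function('t')(Y) = Add(Mul(-1, Y), 2) = Add(2, Mul(-1, Y)))
Function('N')(M) = 0
Mul(Add(Function('N')(-2), Function('t')(1)), -19) = Mul(Add(0, Add(2, Mul(-1, 1))), -19) = Mul(Add(0, Add(2, -1)), -19) = Mul(Add(0, 1), -19) = Mul(1, -19) = -19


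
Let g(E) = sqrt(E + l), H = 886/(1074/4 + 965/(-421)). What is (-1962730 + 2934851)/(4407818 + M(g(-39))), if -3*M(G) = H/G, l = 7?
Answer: 3875094923628459057670836/17570562878569829229394297 - 121915895319878583*I*sqrt(2)/17570562878569829229394297 ≈ 0.22054 - 9.8127e-9*I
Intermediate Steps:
H = 746012/224147 (H = 886/(1074*(1/4) + 965*(-1/421)) = 886/(537/2 - 965/421) = 886/(224147/842) = 886*(842/224147) = 746012/224147 ≈ 3.3282)
g(E) = sqrt(7 + E) (g(E) = sqrt(E + 7) = sqrt(7 + E))
M(G) = -746012/(672441*G)
(-1962730 + 2934851)/(4407818 + M(g(-39))) = (-1962730 + 2934851)/(4407818 - 746012/(672441*sqrt(7 - 39))) = 972121/(4407818 - 746012*(-I*sqrt(2)/8)/672441) = 972121/(4407818 - (-186503)*I*sqrt(2)/1344882) = 972121/(4407818 + 186503*I*sqrt(2)/1344882)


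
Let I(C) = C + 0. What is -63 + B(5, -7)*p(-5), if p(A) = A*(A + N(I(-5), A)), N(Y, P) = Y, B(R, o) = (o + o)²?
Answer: 9737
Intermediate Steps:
B(R, o) = 4*o² (B(R, o) = (2*o)² = 4*o²)
I(C) = C
p(A) = A*(-5 + A) (p(A) = A*(A - 5) = A*(-5 + A))
-63 + B(5, -7)*p(-5) = -63 + (4*(-7)²)*(-5*(-5 - 5)) = -63 + (4*49)*(-5*(-10)) = -63 + 196*50 = -63 + 9800 = 9737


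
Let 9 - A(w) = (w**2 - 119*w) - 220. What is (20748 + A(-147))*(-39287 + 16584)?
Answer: 411491875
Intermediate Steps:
A(w) = 229 - w**2 + 119*w (A(w) = 9 - ((w**2 - 119*w) - 220) = 9 - (-220 + w**2 - 119*w) = 9 + (220 - w**2 + 119*w) = 229 - w**2 + 119*w)
(20748 + A(-147))*(-39287 + 16584) = (20748 + (229 - 1*(-147)**2 + 119*(-147)))*(-39287 + 16584) = (20748 + (229 - 1*21609 - 17493))*(-22703) = (20748 + (229 - 21609 - 17493))*(-22703) = (20748 - 38873)*(-22703) = -18125*(-22703) = 411491875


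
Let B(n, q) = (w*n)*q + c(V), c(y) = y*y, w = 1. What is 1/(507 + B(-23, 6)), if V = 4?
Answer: 1/385 ≈ 0.0025974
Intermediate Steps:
c(y) = y**2
B(n, q) = 16 + n*q (B(n, q) = (1*n)*q + 4**2 = n*q + 16 = 16 + n*q)
1/(507 + B(-23, 6)) = 1/(507 + (16 - 23*6)) = 1/(507 + (16 - 138)) = 1/(507 - 122) = 1/385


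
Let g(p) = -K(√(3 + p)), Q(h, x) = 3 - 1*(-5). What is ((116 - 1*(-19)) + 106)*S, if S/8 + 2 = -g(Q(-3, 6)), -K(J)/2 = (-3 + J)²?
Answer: -80976 + 23136*√11 ≈ -4242.6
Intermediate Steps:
K(J) = -2*(-3 + J)²
Q(h, x) = 8 (Q(h, x) = 3 + 5 = 8)
g(p) = 2*(-3 + √(3 + p))² (g(p) = -(-2)*(-3 + √(3 + p))² = 2*(-3 + √(3 + p))²)
S = -16 - 16*(-3 + √11)² (S = -16 + 8*(-2*(-3 + √(3 + 8))²) = -16 + 8*(-2*(-3 + √11)²) = -16 - 16*(-3 + √11)² ≈ -17.604)
((116 - 1*(-19)) + 106)*S = ((116 - 1*(-19)) + 106)*(-336 + 96*√11) = ((116 + 19) + 106)*(-336 + 96*√11) = (135 + 106)*(-336 + 96*√11) = 241*(-336 + 96*√11) = -80976 + 23136*√11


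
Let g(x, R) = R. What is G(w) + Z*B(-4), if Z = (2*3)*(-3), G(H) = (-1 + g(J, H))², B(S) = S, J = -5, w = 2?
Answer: 73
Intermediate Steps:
G(H) = (-1 + H)²
Z = -18 (Z = 6*(-3) = -18)
G(w) + Z*B(-4) = (-1 + 2)² - 18*(-4) = 1² + 72 = 1 + 72 = 73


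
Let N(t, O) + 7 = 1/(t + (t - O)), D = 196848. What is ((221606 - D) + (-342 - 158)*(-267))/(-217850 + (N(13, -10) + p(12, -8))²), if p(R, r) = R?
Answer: -205102368/282300839 ≈ -0.72654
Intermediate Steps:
N(t, O) = -7 + 1/(-O + 2*t) (N(t, O) = -7 + 1/(t + (t - O)) = -7 + 1/(-O + 2*t))
((221606 - D) + (-342 - 158)*(-267))/(-217850 + (N(13, -10) + p(12, -8))²) = ((221606 - 1*196848) + (-342 - 158)*(-267))/(-217850 + ((-1 - 7*(-10) + 14*13)/(-10 - 2*13) + 12)²) = ((221606 - 196848) - 500*(-267))/(-217850 + ((-1 + 70 + 182)/(-10 - 26) + 12)²) = (24758 + 133500)/(-217850 + (251/(-36) + 12)²) = 158258/(-217850 + (-1/36*251 + 12)²) = 158258/(-217850 + (-251/36 + 12)²) = 158258/(-217850 + (181/36)²) = 158258/(-217850 + 32761/1296) = 158258/(-282300839/1296) = 158258*(-1296/282300839) = -205102368/282300839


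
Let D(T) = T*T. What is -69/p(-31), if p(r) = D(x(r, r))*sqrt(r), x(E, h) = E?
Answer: 69*I*sqrt(31)/29791 ≈ 0.012896*I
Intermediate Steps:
D(T) = T**2
p(r) = r**(5/2) (p(r) = r**2*sqrt(r) = r**(5/2))
-69/p(-31) = -69*(-I*sqrt(31)/29791) = -(-69)*I*sqrt(31)/29791 = 69*I*sqrt(31)/29791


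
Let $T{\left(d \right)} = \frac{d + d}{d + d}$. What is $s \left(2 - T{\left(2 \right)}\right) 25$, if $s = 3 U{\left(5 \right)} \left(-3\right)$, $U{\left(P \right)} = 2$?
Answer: $-450$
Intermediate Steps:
$T{\left(d \right)} = 1$ ($T{\left(d \right)} = \frac{2 d}{2 d} = 2 d \frac{1}{2 d} = 1$)
$s = -18$ ($s = 3 \cdot 2 \left(-3\right) = 6 \left(-3\right) = -18$)
$s \left(2 - T{\left(2 \right)}\right) 25 = - 18 \left(2 - 1\right) 25 = \left(-18\right) 1 \cdot 25 = \left(-18\right) 25 = -450$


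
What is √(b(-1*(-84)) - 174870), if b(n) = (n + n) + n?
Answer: 3*I*√19402 ≈ 417.87*I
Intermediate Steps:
b(n) = 3*n (b(n) = 2*n + n = 3*n)
√(b(-1*(-84)) - 174870) = √(3*(-1*(-84)) - 174870) = √(3*84 - 174870) = √(252 - 174870) = √(-174618) = 3*I*√19402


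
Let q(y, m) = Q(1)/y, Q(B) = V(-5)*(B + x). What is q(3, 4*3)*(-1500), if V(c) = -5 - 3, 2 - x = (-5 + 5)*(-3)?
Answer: 12000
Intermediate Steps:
x = 2 (x = 2 - (-5 + 5)*(-3) = 2 - 0*(-3) = 2 - 1*0 = 2 + 0 = 2)
V(c) = -8
Q(B) = -16 - 8*B (Q(B) = -8*(B + 2) = -8*(2 + B) = -16 - 8*B)
q(y, m) = -24/y (q(y, m) = (-16 - 8*1)/y = (-16 - 8)/y = -24/y)
q(3, 4*3)*(-1500) = -24/3*(-1500) = -24*⅓*(-1500) = -8*(-1500) = 12000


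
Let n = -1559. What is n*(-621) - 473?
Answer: 967666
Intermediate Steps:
n*(-621) - 473 = -1559*(-621) - 473 = 968139 - 473 = 967666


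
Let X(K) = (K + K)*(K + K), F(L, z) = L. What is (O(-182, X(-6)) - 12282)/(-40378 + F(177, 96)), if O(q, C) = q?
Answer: 12464/40201 ≈ 0.31004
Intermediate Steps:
X(K) = 4*K**2 (X(K) = (2*K)*(2*K) = 4*K**2)
(O(-182, X(-6)) - 12282)/(-40378 + F(177, 96)) = (-182 - 12282)/(-40378 + 177) = -12464/(-40201) = -12464*(-1/40201) = 12464/40201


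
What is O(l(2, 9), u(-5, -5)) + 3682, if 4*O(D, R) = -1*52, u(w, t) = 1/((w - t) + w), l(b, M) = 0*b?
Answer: 3669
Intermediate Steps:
l(b, M) = 0
u(w, t) = 1/(-t + 2*w)
O(D, R) = -13 (O(D, R) = (-1*52)/4 = (¼)*(-52) = -13)
O(l(2, 9), u(-5, -5)) + 3682 = -13 + 3682 = 3669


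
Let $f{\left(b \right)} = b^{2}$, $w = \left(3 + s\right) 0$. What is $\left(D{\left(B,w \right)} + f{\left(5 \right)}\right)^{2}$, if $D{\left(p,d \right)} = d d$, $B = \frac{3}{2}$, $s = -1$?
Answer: $625$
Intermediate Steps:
$B = \frac{3}{2}$ ($B = 3 \cdot \frac{1}{2} = \frac{3}{2} \approx 1.5$)
$w = 0$ ($w = \left(3 - 1\right) 0 = 2 \cdot 0 = 0$)
$D{\left(p,d \right)} = d^{2}$
$\left(D{\left(B,w \right)} + f{\left(5 \right)}\right)^{2} = \left(0^{2} + 5^{2}\right)^{2} = \left(0 + 25\right)^{2} = 25^{2} = 625$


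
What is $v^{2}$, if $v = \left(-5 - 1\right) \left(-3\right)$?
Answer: $324$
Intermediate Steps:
$v = 18$ ($v = \left(-6\right) \left(-3\right) = 18$)
$v^{2} = 18^{2} = 324$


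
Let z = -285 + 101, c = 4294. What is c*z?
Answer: -790096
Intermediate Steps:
z = -184
c*z = 4294*(-184) = -790096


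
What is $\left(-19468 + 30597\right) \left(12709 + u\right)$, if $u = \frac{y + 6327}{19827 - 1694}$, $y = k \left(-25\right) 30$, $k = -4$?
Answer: $\frac{2564807413496}{18133} \approx 1.4144 \cdot 10^{8}$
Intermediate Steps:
$y = 3000$ ($y = \left(-4\right) \left(-25\right) 30 = 100 \cdot 30 = 3000$)
$u = \frac{9327}{18133}$ ($u = \frac{3000 + 6327}{19827 - 1694} = \frac{9327}{18133} \approx 0.51437$)
$\left(-19468 + 30597\right) \left(12709 + u\right) = \left(-19468 + 30597\right) \left(12709 + \frac{9327}{18133}\right) = 11129 \cdot \frac{230461624}{18133} = \frac{2564807413496}{18133}$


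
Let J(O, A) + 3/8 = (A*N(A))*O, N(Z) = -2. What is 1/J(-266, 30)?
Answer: 8/127677 ≈ 6.2658e-5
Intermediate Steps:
J(O, A) = -3/8 - 2*A*O (J(O, A) = -3/8 + (A*(-2))*O = -3/8 + (-2*A)*O = -3/8 - 2*A*O)
1/J(-266, 30) = 1/(-3/8 - 2*30*(-266)) = 1/(-3/8 + 15960) = 1/(127677/8) = 8/127677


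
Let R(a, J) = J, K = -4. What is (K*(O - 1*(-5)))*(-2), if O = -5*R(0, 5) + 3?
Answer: -136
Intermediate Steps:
O = -22 (O = -5*5 + 3 = -25 + 3 = -22)
(K*(O - 1*(-5)))*(-2) = -4*(-22 - 1*(-5))*(-2) = -4*(-22 + 5)*(-2) = -4*(-17)*(-2) = 68*(-2) = -136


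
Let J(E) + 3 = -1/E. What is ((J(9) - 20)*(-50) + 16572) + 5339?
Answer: 207599/9 ≈ 23067.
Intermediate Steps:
J(E) = -3 - 1/E
((J(9) - 20)*(-50) + 16572) + 5339 = (((-3 - 1/9) - 20)*(-50) + 16572) + 5339 = (((-3 - 1*⅑) - 20)*(-50) + 16572) + 5339 = (((-3 - ⅑) - 20)*(-50) + 16572) + 5339 = ((-28/9 - 20)*(-50) + 16572) + 5339 = (-208/9*(-50) + 16572) + 5339 = (10400/9 + 16572) + 5339 = 159548/9 + 5339 = 207599/9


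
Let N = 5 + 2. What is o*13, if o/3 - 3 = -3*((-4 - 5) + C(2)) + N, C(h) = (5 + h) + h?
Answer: 390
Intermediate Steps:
N = 7
C(h) = 5 + 2*h
o = 30 (o = 9 + 3*(-3*((-4 - 5) + (5 + 2*2)) + 7) = 9 + 3*(-3*(-9 + (5 + 4)) + 7) = 9 + 3*(-3*(-9 + 9) + 7) = 9 + 3*(-3*0 + 7) = 9 + 3*(0 + 7) = 9 + 3*7 = 9 + 21 = 30)
o*13 = 30*13 = 390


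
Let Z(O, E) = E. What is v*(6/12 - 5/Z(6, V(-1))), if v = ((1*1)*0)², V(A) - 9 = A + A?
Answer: 0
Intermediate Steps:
V(A) = 9 + 2*A (V(A) = 9 + (A + A) = 9 + 2*A)
v = 0 (v = (1*0)² = 0² = 0)
v*(6/12 - 5/Z(6, V(-1))) = 0*(6/12 - 5/(9 + 2*(-1))) = 0*(6*(1/12) - 5/(9 - 2)) = 0*(½ - 5/7) = 0*(-3/14) = 0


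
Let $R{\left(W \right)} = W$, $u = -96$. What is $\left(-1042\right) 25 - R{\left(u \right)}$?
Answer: $-25954$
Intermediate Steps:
$\left(-1042\right) 25 - R{\left(u \right)} = \left(-1042\right) 25 - -96 = -26050 + 96 = -25954$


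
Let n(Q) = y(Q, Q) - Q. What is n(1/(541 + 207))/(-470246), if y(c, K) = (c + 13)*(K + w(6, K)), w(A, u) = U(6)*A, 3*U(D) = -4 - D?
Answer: 145477023/263104517984 ≈ 0.00055292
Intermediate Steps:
U(D) = -4/3 - D/3 (U(D) = (-4 - D)/3 = -4/3 - D/3)
w(A, u) = -10*A/3 (w(A, u) = (-4/3 - ⅓*6)*A = (-4/3 - 2)*A = -10*A/3)
y(c, K) = (-20 + K)*(13 + c) (y(c, K) = (c + 13)*(K - 10/3*6) = (13 + c)*(K - 20) = (13 + c)*(-20 + K) = (-20 + K)*(13 + c))
n(Q) = -260 + Q² - 8*Q (n(Q) = (-260 - 20*Q + 13*Q + Q*Q) - Q = (-260 - 20*Q + 13*Q + Q²) - Q = (-260 + Q² - 7*Q) - Q = -260 + Q² - 8*Q)
n(1/(541 + 207))/(-470246) = (-260 + (1/(541 + 207))² - 8/(541 + 207))/(-470246) = (-260 + (1/748)² - 8/748)*(-1/470246) = (-260 + (1/748)² - 8*1/748)*(-1/470246) = (-260 + 1/559504 - 2/187)*(-1/470246) = -145477023/559504*(-1/470246) = 145477023/263104517984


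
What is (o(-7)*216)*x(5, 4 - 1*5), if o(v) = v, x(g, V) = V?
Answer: 1512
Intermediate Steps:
(o(-7)*216)*x(5, 4 - 1*5) = (-7*216)*(4 - 1*5) = -1512*(4 - 5) = -1512*(-1) = 1512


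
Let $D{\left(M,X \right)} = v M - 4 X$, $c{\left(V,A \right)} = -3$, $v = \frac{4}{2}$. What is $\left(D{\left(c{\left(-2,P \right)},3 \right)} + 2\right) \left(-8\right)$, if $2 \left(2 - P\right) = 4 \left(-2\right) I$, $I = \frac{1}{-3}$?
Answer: $128$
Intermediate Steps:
$v = 2$ ($v = 4 \cdot \frac{1}{2} = 2$)
$I = - \frac{1}{3} \approx -0.33333$
$P = \frac{2}{3}$ ($P = 2 - \frac{4 \left(-2\right) \left(- \frac{1}{3}\right)}{2} = 2 - \frac{\left(-8\right) \left(- \frac{1}{3}\right)}{2} = 2 - \frac{4}{3} = \frac{2}{3} \approx 0.66667$)
$D{\left(M,X \right)} = - 4 X + 2 M$ ($D{\left(M,X \right)} = 2 M - 4 X = - 4 X + 2 M$)
$\left(D{\left(c{\left(-2,P \right)},3 \right)} + 2\right) \left(-8\right) = \left(\left(\left(-4\right) 3 + 2 \left(-3\right)\right) + 2\right) \left(-8\right) = \left(\left(-12 - 6\right) + 2\right) \left(-8\right) = \left(-18 + 2\right) \left(-8\right) = \left(-16\right) \left(-8\right) = 128$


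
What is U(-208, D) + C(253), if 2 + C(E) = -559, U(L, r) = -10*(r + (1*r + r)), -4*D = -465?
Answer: -8097/2 ≈ -4048.5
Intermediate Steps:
D = 465/4 (D = -¼*(-465) = 465/4 ≈ 116.25)
U(L, r) = -30*r (U(L, r) = -10*(r + (r + r)) = -10*(r + 2*r) = -30*r)
C(E) = -561 (C(E) = -2 - 559 = -561)
U(-208, D) + C(253) = -30*465/4 - 561 = -6975/2 - 561 = -8097/2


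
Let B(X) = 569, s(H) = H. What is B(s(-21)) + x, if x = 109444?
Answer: 110013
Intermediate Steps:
B(s(-21)) + x = 569 + 109444 = 110013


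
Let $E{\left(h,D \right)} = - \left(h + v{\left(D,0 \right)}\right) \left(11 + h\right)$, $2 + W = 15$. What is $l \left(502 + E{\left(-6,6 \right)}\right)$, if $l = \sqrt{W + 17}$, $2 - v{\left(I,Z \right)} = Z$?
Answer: $522 \sqrt{30} \approx 2859.1$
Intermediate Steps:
$W = 13$ ($W = -2 + 15 = 13$)
$v{\left(I,Z \right)} = 2 - Z$
$E{\left(h,D \right)} = - \left(2 + h\right) \left(11 + h\right)$ ($E{\left(h,D \right)} = - \left(h + \left(2 - 0\right)\right) \left(11 + h\right) = - \left(h + \left(2 + 0\right)\right) \left(11 + h\right) = - \left(h + 2\right) \left(11 + h\right) = - \left(2 + h\right) \left(11 + h\right)$)
$l = \sqrt{30}$ ($l = \sqrt{13 + 17} = \sqrt{30} \approx 5.4772$)
$l \left(502 + E{\left(-6,6 \right)}\right) = \sqrt{30} \left(502 - -20\right) = \sqrt{30} \left(502 + 20\right) = \sqrt{30} \cdot 522 = 522 \sqrt{30}$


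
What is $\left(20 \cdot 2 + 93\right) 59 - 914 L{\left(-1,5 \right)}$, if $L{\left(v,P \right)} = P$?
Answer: $3277$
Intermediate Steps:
$\left(20 \cdot 2 + 93\right) 59 - 914 L{\left(-1,5 \right)} = \left(20 \cdot 2 + 93\right) 59 - 914 \cdot 5 = \left(40 + 93\right) 59 - 4570 = 133 \cdot 59 - 4570 = 7847 - 4570 = 3277$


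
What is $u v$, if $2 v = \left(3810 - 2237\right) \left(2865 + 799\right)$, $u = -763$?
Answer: $-2198764568$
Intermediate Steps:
$v = 2881736$ ($v = \frac{\left(3810 - 2237\right) \left(2865 + 799\right)}{2} = \frac{1573 \cdot 3664}{2} = \frac{1}{2} \cdot 5763472 = 2881736$)
$u v = \left(-763\right) 2881736 = -2198764568$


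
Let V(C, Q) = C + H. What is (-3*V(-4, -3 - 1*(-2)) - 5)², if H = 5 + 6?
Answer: 676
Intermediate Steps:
H = 11
V(C, Q) = 11 + C (V(C, Q) = C + 11 = 11 + C)
(-3*V(-4, -3 - 1*(-2)) - 5)² = (-3*(11 - 4) - 5)² = (-3*7 - 5)² = (-21 - 5)² = (-26)² = 676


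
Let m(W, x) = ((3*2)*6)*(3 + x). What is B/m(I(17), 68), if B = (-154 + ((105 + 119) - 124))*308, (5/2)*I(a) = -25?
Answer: -462/71 ≈ -6.5070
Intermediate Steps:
I(a) = -10 (I(a) = (⅖)*(-25) = -10)
m(W, x) = 108 + 36*x (m(W, x) = (6*6)*(3 + x) = 36*(3 + x) = 108 + 36*x)
B = -16632 (B = (-154 + (224 - 124))*308 = (-154 + 100)*308 = -54*308 = -16632)
B/m(I(17), 68) = -16632/(108 + 36*68) = -16632/(108 + 2448) = -16632/2556 = -16632*1/2556 = -462/71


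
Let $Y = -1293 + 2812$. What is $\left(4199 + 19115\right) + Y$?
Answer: $24833$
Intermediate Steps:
$Y = 1519$
$\left(4199 + 19115\right) + Y = \left(4199 + 19115\right) + 1519 = 23314 + 1519 = 24833$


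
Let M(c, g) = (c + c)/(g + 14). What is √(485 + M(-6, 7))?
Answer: √23737/7 ≈ 22.010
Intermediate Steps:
M(c, g) = 2*c/(14 + g) (M(c, g) = (2*c)/(14 + g) = 2*c/(14 + g))
√(485 + M(-6, 7)) = √(485 + 2*(-6)/(14 + 7)) = √(485 + 2*(-6)/21) = √(485 + 2*(-6)*(1/21)) = √(485 - 4/7) = √(3391/7) = √23737/7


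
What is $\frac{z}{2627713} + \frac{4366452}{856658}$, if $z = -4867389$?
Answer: $\frac{332004316287}{102320516507} \approx 3.2447$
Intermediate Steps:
$\frac{z}{2627713} + \frac{4366452}{856658} = - \frac{4867389}{2627713} + \frac{4366452}{856658} = \left(-4867389\right) \frac{1}{2627713} + 4366452 \cdot \frac{1}{856658} = - \frac{4867389}{2627713} + \frac{2183226}{428329} = \frac{332004316287}{102320516507}$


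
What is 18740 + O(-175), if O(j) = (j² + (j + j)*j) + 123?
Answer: 110738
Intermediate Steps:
O(j) = 123 + 3*j² (O(j) = (j² + (2*j)*j) + 123 = (j² + 2*j²) + 123 = 3*j² + 123 = 123 + 3*j²)
18740 + O(-175) = 18740 + (123 + 3*(-175)²) = 18740 + (123 + 3*30625) = 18740 + (123 + 91875) = 18740 + 91998 = 110738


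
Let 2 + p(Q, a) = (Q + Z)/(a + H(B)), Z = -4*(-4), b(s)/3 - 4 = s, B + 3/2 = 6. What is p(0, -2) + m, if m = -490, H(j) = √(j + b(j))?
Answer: -6380/13 + 8*√30/13 ≈ -487.40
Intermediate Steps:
B = 9/2 (B = -3/2 + 6 = 9/2 ≈ 4.5000)
b(s) = 12 + 3*s
H(j) = √(12 + 4*j) (H(j) = √(j + (12 + 3*j)) = √(12 + 4*j))
Z = 16
p(Q, a) = -2 + (16 + Q)/(a + √30) (p(Q, a) = -2 + (Q + 16)/(a + 2*√(3 + 9/2)) = -2 + (16 + Q)/(a + 2*√(15/2)) = -2 + (16 + Q)/(a + 2*(√30/2)) = -2 + (16 + Q)/(a + √30))
p(0, -2) + m = (16 + 0 - 2*(-2) - 2*√30)/(-2 + √30) - 490 = (16 + 0 + 4 - 2*√30)/(-2 + √30) - 490 = (20 - 2*√30)/(-2 + √30) - 490 = -490 + (20 - 2*√30)/(-2 + √30)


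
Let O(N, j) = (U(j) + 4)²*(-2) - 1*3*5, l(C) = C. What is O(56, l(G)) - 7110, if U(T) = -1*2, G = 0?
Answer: -7133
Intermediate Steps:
U(T) = -2
O(N, j) = -23 (O(N, j) = (-2 + 4)²*(-2) - 1*3*5 = 2²*(-2) - 3*5 = 4*(-2) - 15 = -8 - 15 = -23)
O(56, l(G)) - 7110 = -23 - 7110 = -7133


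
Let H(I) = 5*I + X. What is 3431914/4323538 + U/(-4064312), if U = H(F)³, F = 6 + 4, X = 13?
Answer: 919091539063/1255157669704 ≈ 0.73225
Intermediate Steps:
F = 10
H(I) = 13 + 5*I (H(I) = 5*I + 13 = 13 + 5*I)
U = 250047 (U = (13 + 5*10)³ = (13 + 50)³ = 63³ = 250047)
3431914/4323538 + U/(-4064312) = 3431914/4323538 + 250047/(-4064312) = 3431914*(1/4323538) + 250047*(-1/4064312) = 1715957/2161769 - 35721/580616 = 919091539063/1255157669704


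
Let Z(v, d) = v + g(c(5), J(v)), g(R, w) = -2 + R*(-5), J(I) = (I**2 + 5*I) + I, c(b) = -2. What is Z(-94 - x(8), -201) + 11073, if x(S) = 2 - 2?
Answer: 10987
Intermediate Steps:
J(I) = I**2 + 6*I
x(S) = 0
g(R, w) = -2 - 5*R
Z(v, d) = 8 + v (Z(v, d) = v + (-2 - 5*(-2)) = v + (-2 + 10) = v + 8 = 8 + v)
Z(-94 - x(8), -201) + 11073 = (8 + (-94 - 1*0)) + 11073 = (8 + (-94 + 0)) + 11073 = (8 - 94) + 11073 = -86 + 11073 = 10987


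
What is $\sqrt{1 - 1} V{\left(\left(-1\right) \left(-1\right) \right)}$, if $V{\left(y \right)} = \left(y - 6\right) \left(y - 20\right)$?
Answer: $0$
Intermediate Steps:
$V{\left(y \right)} = \left(-20 + y\right) \left(-6 + y\right)$ ($V{\left(y \right)} = \left(-6 + y\right) \left(-20 + y\right) = \left(-20 + y\right) \left(-6 + y\right)$)
$\sqrt{1 - 1} V{\left(\left(-1\right) \left(-1\right) \right)} = \sqrt{1 - 1} \left(120 + \left(\left(-1\right) \left(-1\right)\right)^{2} - 26 \left(\left(-1\right) \left(-1\right)\right)\right) = \sqrt{0} \left(120 + 1^{2} - 26\right) = 0 \left(120 + 1 - 26\right) = 0 \cdot 95 = 0$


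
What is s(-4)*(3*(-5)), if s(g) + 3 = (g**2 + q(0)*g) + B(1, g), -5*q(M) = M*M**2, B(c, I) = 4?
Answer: -255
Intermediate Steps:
q(M) = -M**3/5 (q(M) = -M*M**2/5 = -M**3/5)
s(g) = 1 + g**2 (s(g) = -3 + ((g**2 + (-1/5*0**3)*g) + 4) = -3 + ((g**2 + (-1/5*0)*g) + 4) = -3 + ((g**2 + 0*g) + 4) = -3 + ((g**2 + 0) + 4) = -3 + (g**2 + 4) = -3 + (4 + g**2) = 1 + g**2)
s(-4)*(3*(-5)) = (1 + (-4)**2)*(3*(-5)) = (1 + 16)*(-15) = 17*(-15) = -255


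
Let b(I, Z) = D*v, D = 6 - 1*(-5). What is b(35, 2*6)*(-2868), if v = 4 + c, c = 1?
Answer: -157740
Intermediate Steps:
v = 5 (v = 4 + 1 = 5)
D = 11 (D = 6 + 5 = 11)
b(I, Z) = 55 (b(I, Z) = 11*5 = 55)
b(35, 2*6)*(-2868) = 55*(-2868) = -157740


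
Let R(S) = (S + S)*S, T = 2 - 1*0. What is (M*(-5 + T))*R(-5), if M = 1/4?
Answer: -75/2 ≈ -37.500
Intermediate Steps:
M = ¼ ≈ 0.25000
T = 2 (T = 2 + 0 = 2)
R(S) = 2*S² (R(S) = (2*S)*S = 2*S²)
(M*(-5 + T))*R(-5) = ((-5 + 2)/4)*(2*(-5)²) = ((¼)*(-3))*(2*25) = -¾*50 = -75/2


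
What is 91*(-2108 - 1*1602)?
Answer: -337610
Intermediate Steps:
91*(-2108 - 1*1602) = 91*(-2108 - 1602) = 91*(-3710) = -337610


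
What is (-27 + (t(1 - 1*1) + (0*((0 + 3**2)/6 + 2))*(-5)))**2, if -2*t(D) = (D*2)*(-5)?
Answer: 729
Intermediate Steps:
t(D) = 5*D (t(D) = -D*2*(-5)/2 = -2*D*(-5)/2 = -(-5)*D = 5*D)
(-27 + (t(1 - 1*1) + (0*((0 + 3**2)/6 + 2))*(-5)))**2 = (-27 + (5*(1 - 1*1) + (0*((0 + 3**2)/6 + 2))*(-5)))**2 = (-27 + (5*(1 - 1) + (0*((0 + 9)/6 + 2))*(-5)))**2 = (-27 + (5*0 + (0*((1/6)*9 + 2))*(-5)))**2 = (-27 + (0 + (0*(3/2 + 2))*(-5)))**2 = (-27 + (0 + (0*(7/2))*(-5)))**2 = (-27 + (0 + 0*(-5)))**2 = (-27 + (0 + 0))**2 = (-27 + 0)**2 = (-27)**2 = 729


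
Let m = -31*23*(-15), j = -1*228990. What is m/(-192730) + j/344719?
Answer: -9564002481/13287538574 ≈ -0.71977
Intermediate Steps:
j = -228990
m = 10695 (m = -713*(-15) = 10695)
m/(-192730) + j/344719 = 10695/(-192730) - 228990/344719 = 10695*(-1/192730) - 228990*1/344719 = -2139/38546 - 228990/344719 = -9564002481/13287538574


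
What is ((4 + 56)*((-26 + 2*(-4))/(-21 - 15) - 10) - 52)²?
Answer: 3189796/9 ≈ 3.5442e+5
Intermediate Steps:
((4 + 56)*((-26 + 2*(-4))/(-21 - 15) - 10) - 52)² = (60*((-26 - 8)/(-36) - 10) - 52)² = (60*(-34*(-1/36) - 10) - 52)² = (60*(17/18 - 10) - 52)² = (60*(-163/18) - 52)² = (-1630/3 - 52)² = (-1786/3)² = 3189796/9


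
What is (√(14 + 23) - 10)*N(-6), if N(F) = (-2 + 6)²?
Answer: -160 + 16*√37 ≈ -62.676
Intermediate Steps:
N(F) = 16 (N(F) = 4² = 16)
(√(14 + 23) - 10)*N(-6) = (√(14 + 23) - 10)*16 = (√37 - 10)*16 = (-10 + √37)*16 = -160 + 16*√37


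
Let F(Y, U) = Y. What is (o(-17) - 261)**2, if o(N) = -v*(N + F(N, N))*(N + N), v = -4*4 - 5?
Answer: 576720225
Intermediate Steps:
v = -21 (v = -16 - 5 = -21)
o(N) = 84*N**2 (o(N) = -(-21)*(N + N)*(N + N) = -(-21)*(2*N)*(2*N) = -(-21)*4*N**2 = -(-84)*N**2 = 84*N**2)
(o(-17) - 261)**2 = (84*(-17)**2 - 261)**2 = (84*289 - 261)**2 = (24276 - 261)**2 = 24015**2 = 576720225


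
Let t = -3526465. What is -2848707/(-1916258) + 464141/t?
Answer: 9156451626377/6757616767970 ≈ 1.3550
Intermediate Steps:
-2848707/(-1916258) + 464141/t = -2848707/(-1916258) + 464141/(-3526465) = -2848707*(-1/1916258) + 464141*(-1/3526465) = 2848707/1916258 - 464141/3526465 = 9156451626377/6757616767970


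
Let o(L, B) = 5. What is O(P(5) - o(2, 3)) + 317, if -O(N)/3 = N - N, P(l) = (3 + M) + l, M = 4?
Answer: 317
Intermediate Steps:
P(l) = 7 + l (P(l) = (3 + 4) + l = 7 + l)
O(N) = 0 (O(N) = -3*(N - N) = -3*0 = 0)
O(P(5) - o(2, 3)) + 317 = 0 + 317 = 317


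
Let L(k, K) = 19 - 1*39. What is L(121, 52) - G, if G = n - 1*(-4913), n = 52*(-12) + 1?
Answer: -4310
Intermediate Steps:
n = -623 (n = -624 + 1 = -623)
L(k, K) = -20 (L(k, K) = 19 - 39 = -20)
G = 4290 (G = -623 - 1*(-4913) = -623 + 4913 = 4290)
L(121, 52) - G = -20 - 1*4290 = -20 - 4290 = -4310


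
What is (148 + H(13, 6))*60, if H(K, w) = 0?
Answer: 8880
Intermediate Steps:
(148 + H(13, 6))*60 = (148 + 0)*60 = 148*60 = 8880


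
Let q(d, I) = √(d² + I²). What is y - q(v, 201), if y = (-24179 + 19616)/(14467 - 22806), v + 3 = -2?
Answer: 4563/8339 - √40426 ≈ -200.51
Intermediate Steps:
v = -5 (v = -3 - 2 = -5)
q(d, I) = √(I² + d²)
y = 4563/8339 (y = -4563/(-8339) = -4563*(-1/8339) = 4563/8339 ≈ 0.54719)
y - q(v, 201) = 4563/8339 - √(201² + (-5)²) = 4563/8339 - √(40401 + 25) = 4563/8339 - √40426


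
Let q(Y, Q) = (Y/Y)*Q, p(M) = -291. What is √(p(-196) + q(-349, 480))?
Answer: 3*√21 ≈ 13.748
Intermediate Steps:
q(Y, Q) = Q (q(Y, Q) = 1*Q = Q)
√(p(-196) + q(-349, 480)) = √(-291 + 480) = √189 = 3*√21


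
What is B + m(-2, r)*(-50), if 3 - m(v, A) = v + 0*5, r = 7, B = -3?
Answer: -253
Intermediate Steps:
m(v, A) = 3 - v (m(v, A) = 3 - (v + 0*5) = 3 - (v + 0) = 3 - v)
B + m(-2, r)*(-50) = -3 + (3 - 1*(-2))*(-50) = -3 + (3 + 2)*(-50) = -3 + 5*(-50) = -3 - 250 = -253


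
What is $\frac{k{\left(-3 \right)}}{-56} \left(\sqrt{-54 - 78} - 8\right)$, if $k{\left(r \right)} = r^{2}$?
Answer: $\frac{9}{7} - \frac{9 i \sqrt{33}}{28} \approx 1.2857 - 1.8465 i$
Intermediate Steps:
$\frac{k{\left(-3 \right)}}{-56} \left(\sqrt{-54 - 78} - 8\right) = \frac{\left(-3\right)^{2}}{-56} \left(\sqrt{-54 - 78} - 8\right) = 9 \left(- \frac{1}{56}\right) \left(\sqrt{-132} - 8\right) = - \frac{9 \left(2 i \sqrt{33} - 8\right)}{56} = - \frac{9 \left(-8 + 2 i \sqrt{33}\right)}{56} = \frac{9}{7} - \frac{9 i \sqrt{33}}{28}$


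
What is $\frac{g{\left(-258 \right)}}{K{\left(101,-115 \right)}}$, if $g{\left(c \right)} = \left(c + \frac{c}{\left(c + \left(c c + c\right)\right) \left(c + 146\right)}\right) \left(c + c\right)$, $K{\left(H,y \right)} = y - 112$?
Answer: $- \frac{954261375}{1627136} \approx -586.47$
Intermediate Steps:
$K{\left(H,y \right)} = -112 + y$
$g{\left(c \right)} = 2 c \left(c + \frac{c}{\left(146 + c\right) \left(c^{2} + 2 c\right)}\right)$ ($g{\left(c \right)} = \left(c + \frac{c}{\left(c + \left(c^{2} + c\right)\right) \left(146 + c\right)}\right) 2 c = \left(c + \frac{c}{\left(c + \left(c + c^{2}\right)\right) \left(146 + c\right)}\right) 2 c = \left(c + \frac{c}{\left(c^{2} + 2 c\right) \left(146 + c\right)}\right) 2 c = \left(c + \frac{c}{\left(146 + c\right) \left(c^{2} + 2 c\right)}\right) 2 c = 2 c \left(c + \frac{c}{\left(146 + c\right) \left(c^{2} + 2 c\right)}\right)$)
$\frac{g{\left(-258 \right)}}{K{\left(101,-115 \right)}} = \frac{2 \left(-258\right) \frac{1}{292 + \left(-258\right)^{2} + 148 \left(-258\right)} \left(1 + \left(-258\right)^{3} + 148 \left(-258\right)^{2} + 292 \left(-258\right)\right)}{-112 - 115} = \frac{2 \left(-258\right) \frac{1}{292 + 66564 - 38184} \left(1 - 17173512 + 148 \cdot 66564 - 75336\right)}{-227} = 2 \left(-258\right) \frac{1}{28672} \left(1 - 17173512 + 9851472 - 75336\right) \left(- \frac{1}{227}\right) = 2 \left(-258\right) \frac{1}{28672} \left(-7397375\right) \left(- \frac{1}{227}\right) = \frac{954261375}{7168} \left(- \frac{1}{227}\right) = - \frac{954261375}{1627136}$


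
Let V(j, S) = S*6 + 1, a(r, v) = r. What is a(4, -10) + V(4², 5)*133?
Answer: 4127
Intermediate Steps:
V(j, S) = 1 + 6*S (V(j, S) = 6*S + 1 = 1 + 6*S)
a(4, -10) + V(4², 5)*133 = 4 + (1 + 6*5)*133 = 4 + (1 + 30)*133 = 4 + 31*133 = 4 + 4123 = 4127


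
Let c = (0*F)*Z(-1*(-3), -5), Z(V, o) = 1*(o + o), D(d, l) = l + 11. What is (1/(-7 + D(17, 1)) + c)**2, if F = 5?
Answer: 1/25 ≈ 0.040000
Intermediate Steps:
D(d, l) = 11 + l
Z(V, o) = 2*o (Z(V, o) = 1*(2*o) = 2*o)
c = 0 (c = (0*5)*(2*(-5)) = 0*(-10) = 0)
(1/(-7 + D(17, 1)) + c)**2 = (1/(-7 + (11 + 1)) + 0)**2 = (1/(-7 + 12) + 0)**2 = (1/5 + 0)**2 = (1/5)**2 = 1/25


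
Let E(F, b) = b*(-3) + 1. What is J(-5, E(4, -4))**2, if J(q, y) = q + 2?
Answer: 9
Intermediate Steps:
E(F, b) = 1 - 3*b (E(F, b) = -3*b + 1 = 1 - 3*b)
J(q, y) = 2 + q
J(-5, E(4, -4))**2 = (2 - 5)**2 = (-3)**2 = 9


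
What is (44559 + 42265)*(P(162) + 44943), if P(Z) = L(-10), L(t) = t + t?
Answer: 3900394552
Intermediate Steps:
L(t) = 2*t
P(Z) = -20 (P(Z) = 2*(-10) = -20)
(44559 + 42265)*(P(162) + 44943) = (44559 + 42265)*(-20 + 44943) = 86824*44923 = 3900394552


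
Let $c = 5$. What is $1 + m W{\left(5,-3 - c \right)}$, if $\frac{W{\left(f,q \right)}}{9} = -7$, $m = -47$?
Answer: $2962$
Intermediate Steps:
$W{\left(f,q \right)} = -63$ ($W{\left(f,q \right)} = 9 \left(-7\right) = -63$)
$1 + m W{\left(5,-3 - c \right)} = 1 - -2961 = 1 + 2961 = 2962$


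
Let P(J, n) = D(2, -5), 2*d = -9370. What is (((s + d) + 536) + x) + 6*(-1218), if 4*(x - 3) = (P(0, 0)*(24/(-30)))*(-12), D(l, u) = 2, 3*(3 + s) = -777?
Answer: -58556/5 ≈ -11711.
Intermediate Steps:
s = -262 (s = -3 + (⅓)*(-777) = -3 - 259 = -262)
d = -4685 (d = (½)*(-9370) = -4685)
P(J, n) = 2
x = 39/5 (x = 3 + ((2*(24/(-30)))*(-12))/4 = 3 + ((2*(24*(-1/30)))*(-12))/4 = 3 + ((2*(-⅘))*(-12))/4 = 3 + (-8/5*(-12))/4 = 3 + (¼)*(96/5) = 3 + 24/5 = 39/5 ≈ 7.8000)
(((s + d) + 536) + x) + 6*(-1218) = (((-262 - 4685) + 536) + 39/5) + 6*(-1218) = ((-4947 + 536) + 39/5) - 7308 = (-4411 + 39/5) - 7308 = -22016/5 - 7308 = -58556/5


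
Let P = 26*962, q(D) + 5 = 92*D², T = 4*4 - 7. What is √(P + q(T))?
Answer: √32459 ≈ 180.16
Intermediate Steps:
T = 9 (T = 16 - 7 = 9)
q(D) = -5 + 92*D²
P = 25012
√(P + q(T)) = √(25012 + (-5 + 92*9²)) = √(25012 + (-5 + 92*81)) = √(25012 + (-5 + 7452)) = √(25012 + 7447) = √32459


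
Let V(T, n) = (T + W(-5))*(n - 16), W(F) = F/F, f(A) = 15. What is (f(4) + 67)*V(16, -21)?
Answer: -51578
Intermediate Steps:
W(F) = 1
V(T, n) = (1 + T)*(-16 + n) (V(T, n) = (T + 1)*(n - 16) = (1 + T)*(-16 + n))
(f(4) + 67)*V(16, -21) = (15 + 67)*(-16 - 21 - 16*16 + 16*(-21)) = 82*(-16 - 21 - 256 - 336) = 82*(-629) = -51578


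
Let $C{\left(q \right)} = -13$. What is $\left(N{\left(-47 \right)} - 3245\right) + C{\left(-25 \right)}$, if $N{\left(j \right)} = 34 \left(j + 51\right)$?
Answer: $-3122$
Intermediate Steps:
$N{\left(j \right)} = 1734 + 34 j$ ($N{\left(j \right)} = 34 \left(51 + j\right) = 1734 + 34 j$)
$\left(N{\left(-47 \right)} - 3245\right) + C{\left(-25 \right)} = \left(\left(1734 + 34 \left(-47\right)\right) - 3245\right) - 13 = \left(\left(1734 - 1598\right) - 3245\right) - 13 = \left(136 - 3245\right) - 13 = -3109 - 13 = -3122$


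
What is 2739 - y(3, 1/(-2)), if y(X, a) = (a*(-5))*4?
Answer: 2729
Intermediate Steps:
y(X, a) = -20*a (y(X, a) = -5*a*4 = -20*a)
2739 - y(3, 1/(-2)) = 2739 - (-20)/(-2) = 2739 - (-20)*(-1)/2 = 2739 - 1*10 = 2739 - 10 = 2729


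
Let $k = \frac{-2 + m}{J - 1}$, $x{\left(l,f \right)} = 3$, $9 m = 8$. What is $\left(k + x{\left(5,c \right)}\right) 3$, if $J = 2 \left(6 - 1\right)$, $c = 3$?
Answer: $\frac{233}{27} \approx 8.6296$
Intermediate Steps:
$m = \frac{8}{9}$ ($m = \frac{1}{9} \cdot 8 = \frac{8}{9} \approx 0.88889$)
$J = 10$ ($J = 2 \cdot 5 = 10$)
$k = - \frac{10}{81}$ ($k = \frac{-2 + \frac{8}{9}}{10 - 1} = - \frac{10}{9 \cdot 9} = \left(- \frac{10}{9}\right) \frac{1}{9} = - \frac{10}{81} \approx -0.12346$)
$\left(k + x{\left(5,c \right)}\right) 3 = \left(- \frac{10}{81} + 3\right) 3 = \frac{233}{81} \cdot 3 = \frac{233}{27}$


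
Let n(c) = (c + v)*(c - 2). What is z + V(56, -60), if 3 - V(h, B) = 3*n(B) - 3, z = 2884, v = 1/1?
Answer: -8084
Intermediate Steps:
v = 1
n(c) = (1 + c)*(-2 + c) (n(c) = (c + 1)*(c - 2) = (1 + c)*(-2 + c))
V(h, B) = 12 - 3*B² + 3*B (V(h, B) = 3 - (3*(-2 + B² - B) - 3) = 3 - ((-6 - 3*B + 3*B²) - 3) = 3 - (-9 - 3*B + 3*B²) = 3 + (9 - 3*B² + 3*B) = 12 - 3*B² + 3*B)
z + V(56, -60) = 2884 + (12 - 3*(-60)² + 3*(-60)) = 2884 + (12 - 3*3600 - 180) = 2884 + (12 - 10800 - 180) = 2884 - 10968 = -8084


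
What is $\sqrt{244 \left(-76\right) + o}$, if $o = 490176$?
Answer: $4 \sqrt{29477} \approx 686.75$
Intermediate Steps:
$\sqrt{244 \left(-76\right) + o} = \sqrt{244 \left(-76\right) + 490176} = \sqrt{-18544 + 490176} = \sqrt{471632} = 4 \sqrt{29477}$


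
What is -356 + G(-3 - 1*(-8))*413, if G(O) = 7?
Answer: 2535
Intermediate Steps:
-356 + G(-3 - 1*(-8))*413 = -356 + 7*413 = -356 + 2891 = 2535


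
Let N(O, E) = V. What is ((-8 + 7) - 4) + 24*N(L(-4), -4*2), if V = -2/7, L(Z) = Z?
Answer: -83/7 ≈ -11.857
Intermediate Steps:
V = -2/7 (V = -2*1/7 = -2/7 ≈ -0.28571)
N(O, E) = -2/7
((-8 + 7) - 4) + 24*N(L(-4), -4*2) = ((-8 + 7) - 4) + 24*(-2/7) = (-1 - 4) - 48/7 = -5 - 48/7 = -83/7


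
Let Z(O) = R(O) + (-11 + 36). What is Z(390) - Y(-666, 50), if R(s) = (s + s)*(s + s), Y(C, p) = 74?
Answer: 608351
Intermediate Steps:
R(s) = 4*s² (R(s) = (2*s)*(2*s) = 4*s²)
Z(O) = 25 + 4*O² (Z(O) = 4*O² + (-11 + 36) = 4*O² + 25 = 25 + 4*O²)
Z(390) - Y(-666, 50) = (25 + 4*390²) - 1*74 = (25 + 4*152100) - 74 = (25 + 608400) - 74 = 608425 - 74 = 608351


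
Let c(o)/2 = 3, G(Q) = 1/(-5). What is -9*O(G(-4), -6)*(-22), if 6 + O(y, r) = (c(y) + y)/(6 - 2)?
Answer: -9009/10 ≈ -900.90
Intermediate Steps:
G(Q) = -⅕ (G(Q) = 1*(-⅕) = -⅕)
c(o) = 6 (c(o) = 2*3 = 6)
O(y, r) = -9/2 + y/4 (O(y, r) = -6 + (6 + y)/(6 - 2) = -6 + (6 + y)/4 = -6 + (6 + y)*(¼) = -6 + (3/2 + y/4) = -9/2 + y/4)
-9*O(G(-4), -6)*(-22) = -9*(-9/2 + (¼)*(-⅕))*(-22) = -9*(-9/2 - 1/20)*(-22) = -9*(-91/20)*(-22) = (819/20)*(-22) = -9009/10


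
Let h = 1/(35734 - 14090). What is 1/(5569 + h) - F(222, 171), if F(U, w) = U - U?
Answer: 21644/120535437 ≈ 0.00017957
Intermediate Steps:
F(U, w) = 0
h = 1/21644 ≈ 4.6202e-5
1/(5569 + h) - F(222, 171) = 1/(5569 + 1/21644) - 1*0 = 1/(120535437/21644) + 0 = 21644/120535437 + 0 = 21644/120535437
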